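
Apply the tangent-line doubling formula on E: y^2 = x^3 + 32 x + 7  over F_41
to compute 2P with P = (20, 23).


Doubling: s = (3 x1^2 + a) / (2 y1)
s = (3*20^2 + 32) / (2*23) mod 41 = 25
x3 = s^2 - 2 x1 mod 41 = 25^2 - 2*20 = 11
y3 = s (x1 - x3) - y1 mod 41 = 25 * (20 - 11) - 23 = 38

2P = (11, 38)


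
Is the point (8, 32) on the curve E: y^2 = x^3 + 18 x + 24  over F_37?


Check whether y^2 = x^3 + 18 x + 24 (mod 37) for (x, y) = (8, 32).
LHS: y^2 = 32^2 mod 37 = 25
RHS: x^3 + 18 x + 24 = 8^3 + 18*8 + 24 mod 37 = 14
LHS != RHS

No, not on the curve


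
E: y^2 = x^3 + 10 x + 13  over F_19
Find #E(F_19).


For each x in F_19, count y with y^2 = x^3 + 10 x + 13 mod 19:
  x = 1: RHS = 5, y in [9, 10]  -> 2 point(s)
  x = 5: RHS = 17, y in [6, 13]  -> 2 point(s)
  x = 6: RHS = 4, y in [2, 17]  -> 2 point(s)
  x = 8: RHS = 16, y in [4, 15]  -> 2 point(s)
  x = 10: RHS = 11, y in [7, 12]  -> 2 point(s)
  x = 14: RHS = 9, y in [3, 16]  -> 2 point(s)
  x = 15: RHS = 4, y in [2, 17]  -> 2 point(s)
  x = 17: RHS = 4, y in [2, 17]  -> 2 point(s)
Affine points: 16. Add the point at infinity: total = 17.

#E(F_19) = 17


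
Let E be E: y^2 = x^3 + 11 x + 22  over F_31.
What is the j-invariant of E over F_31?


Delta = -16(4 a^3 + 27 b^2) mod 31 = 11
-1728 * (4 a)^3 = -1728 * (4*11)^3 mod 31 = 30
j = 30 * 11^(-1) mod 31 = 14

j = 14 (mod 31)


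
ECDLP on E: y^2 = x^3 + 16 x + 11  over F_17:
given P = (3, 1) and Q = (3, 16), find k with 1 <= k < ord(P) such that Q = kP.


Enumerate multiples of P until we hit Q = (3, 16):
  1P = (3, 1)
  2P = (10, 10)
  3P = (6, 0)
  4P = (10, 7)
  5P = (3, 16)
Match found at i = 5.

k = 5


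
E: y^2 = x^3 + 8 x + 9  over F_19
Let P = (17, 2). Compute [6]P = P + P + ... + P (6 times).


k = 6 = 110_2 (binary, LSB first: 011)
Double-and-add from P = (17, 2):
  bit 0 = 0: acc unchanged = O
  bit 1 = 1: acc = O + (10, 14) = (10, 14)
  bit 2 = 1: acc = (10, 14) + (6, 11) = (0, 3)

6P = (0, 3)


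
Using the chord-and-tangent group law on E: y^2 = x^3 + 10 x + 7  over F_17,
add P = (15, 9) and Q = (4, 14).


P != Q, so use the chord formula.
s = (y2 - y1) / (x2 - x1) = (5) / (6) mod 17 = 15
x3 = s^2 - x1 - x2 mod 17 = 15^2 - 15 - 4 = 2
y3 = s (x1 - x3) - y1 mod 17 = 15 * (15 - 2) - 9 = 16

P + Q = (2, 16)


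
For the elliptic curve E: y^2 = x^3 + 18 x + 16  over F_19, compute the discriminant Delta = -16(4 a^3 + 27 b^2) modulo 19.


4 a^3 + 27 b^2 = 4*18^3 + 27*16^2 = 23328 + 6912 = 30240
Delta = -16 * (30240) = -483840
Delta mod 19 = 14

Delta = 14 (mod 19)


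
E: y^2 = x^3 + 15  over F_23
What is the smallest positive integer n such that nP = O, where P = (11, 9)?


Compute successive multiples of P until we hit O:
  1P = (11, 9)
  2P = (2, 0)
  3P = (11, 14)
  4P = O

ord(P) = 4


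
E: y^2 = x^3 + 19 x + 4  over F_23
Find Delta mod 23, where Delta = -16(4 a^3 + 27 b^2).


4 a^3 + 27 b^2 = 4*19^3 + 27*4^2 = 27436 + 432 = 27868
Delta = -16 * (27868) = -445888
Delta mod 23 = 13

Delta = 13 (mod 23)


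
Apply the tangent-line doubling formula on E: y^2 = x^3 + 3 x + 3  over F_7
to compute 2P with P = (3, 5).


Doubling: s = (3 x1^2 + a) / (2 y1)
s = (3*3^2 + 3) / (2*5) mod 7 = 3
x3 = s^2 - 2 x1 mod 7 = 3^2 - 2*3 = 3
y3 = s (x1 - x3) - y1 mod 7 = 3 * (3 - 3) - 5 = 2

2P = (3, 2)


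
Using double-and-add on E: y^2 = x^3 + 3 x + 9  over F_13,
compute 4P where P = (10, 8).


k = 4 = 100_2 (binary, LSB first: 001)
Double-and-add from P = (10, 8):
  bit 0 = 0: acc unchanged = O
  bit 1 = 0: acc unchanged = O
  bit 2 = 1: acc = O + (0, 10) = (0, 10)

4P = (0, 10)


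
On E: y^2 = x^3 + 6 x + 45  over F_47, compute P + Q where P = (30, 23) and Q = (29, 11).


P != Q, so use the chord formula.
s = (y2 - y1) / (x2 - x1) = (35) / (46) mod 47 = 12
x3 = s^2 - x1 - x2 mod 47 = 12^2 - 30 - 29 = 38
y3 = s (x1 - x3) - y1 mod 47 = 12 * (30 - 38) - 23 = 22

P + Q = (38, 22)


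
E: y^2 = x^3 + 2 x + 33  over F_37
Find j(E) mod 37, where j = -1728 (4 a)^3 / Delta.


Delta = -16(4 a^3 + 27 b^2) mod 37 = 13
-1728 * (4 a)^3 = -1728 * (4*2)^3 mod 37 = 8
j = 8 * 13^(-1) mod 37 = 12

j = 12 (mod 37)


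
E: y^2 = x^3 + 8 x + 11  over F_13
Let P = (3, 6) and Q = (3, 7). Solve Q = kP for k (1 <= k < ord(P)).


Enumerate multiples of P until we hit Q = (3, 7):
  1P = (3, 6)
  2P = (10, 5)
  3P = (4, 9)
  4P = (2, 10)
  5P = (11, 0)
  6P = (2, 3)
  7P = (4, 4)
  8P = (10, 8)
  9P = (3, 7)
Match found at i = 9.

k = 9


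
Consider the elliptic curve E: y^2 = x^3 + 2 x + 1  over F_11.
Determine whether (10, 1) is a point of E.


Check whether y^2 = x^3 + 2 x + 1 (mod 11) for (x, y) = (10, 1).
LHS: y^2 = 1^2 mod 11 = 1
RHS: x^3 + 2 x + 1 = 10^3 + 2*10 + 1 mod 11 = 9
LHS != RHS

No, not on the curve


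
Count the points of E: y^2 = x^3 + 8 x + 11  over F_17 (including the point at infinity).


For each x in F_17, count y with y^2 = x^3 + 8 x + 11 mod 17:
  x = 2: RHS = 1, y in [1, 16]  -> 2 point(s)
  x = 7: RHS = 2, y in [6, 11]  -> 2 point(s)
  x = 8: RHS = 9, y in [3, 14]  -> 2 point(s)
  x = 9: RHS = 13, y in [8, 9]  -> 2 point(s)
  x = 11: RHS = 2, y in [6, 11]  -> 2 point(s)
  x = 12: RHS = 16, y in [4, 13]  -> 2 point(s)
  x = 13: RHS = 0, y in [0]  -> 1 point(s)
  x = 15: RHS = 4, y in [2, 15]  -> 2 point(s)
  x = 16: RHS = 2, y in [6, 11]  -> 2 point(s)
Affine points: 17. Add the point at infinity: total = 18.

#E(F_17) = 18


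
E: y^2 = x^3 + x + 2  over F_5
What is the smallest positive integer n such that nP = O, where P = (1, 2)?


Compute successive multiples of P until we hit O:
  1P = (1, 2)
  2P = (4, 0)
  3P = (1, 3)
  4P = O

ord(P) = 4


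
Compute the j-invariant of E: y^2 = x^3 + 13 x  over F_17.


Delta = -16(4 a^3 + 27 b^2) mod 17 = 16
-1728 * (4 a)^3 = -1728 * (4*13)^3 mod 17 = 6
j = 6 * 16^(-1) mod 17 = 11

j = 11 (mod 17)


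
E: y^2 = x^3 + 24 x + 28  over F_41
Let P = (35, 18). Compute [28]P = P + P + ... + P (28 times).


k = 28 = 11100_2 (binary, LSB first: 00111)
Double-and-add from P = (35, 18):
  bit 0 = 0: acc unchanged = O
  bit 1 = 0: acc unchanged = O
  bit 2 = 1: acc = O + (13, 35) = (13, 35)
  bit 3 = 1: acc = (13, 35) + (23, 18) = (37, 14)
  bit 4 = 1: acc = (37, 14) + (27, 8) = (20, 29)

28P = (20, 29)


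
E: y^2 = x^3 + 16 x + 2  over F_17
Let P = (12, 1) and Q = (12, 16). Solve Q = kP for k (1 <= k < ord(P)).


Enumerate multiples of P until we hit Q = (12, 16):
  1P = (12, 1)
  2P = (2, 12)
  3P = (2, 5)
  4P = (12, 16)
Match found at i = 4.

k = 4


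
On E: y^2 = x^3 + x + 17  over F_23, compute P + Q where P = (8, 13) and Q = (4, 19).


P != Q, so use the chord formula.
s = (y2 - y1) / (x2 - x1) = (6) / (19) mod 23 = 10
x3 = s^2 - x1 - x2 mod 23 = 10^2 - 8 - 4 = 19
y3 = s (x1 - x3) - y1 mod 23 = 10 * (8 - 19) - 13 = 15

P + Q = (19, 15)


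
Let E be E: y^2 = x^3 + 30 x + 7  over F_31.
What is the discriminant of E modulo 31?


4 a^3 + 27 b^2 = 4*30^3 + 27*7^2 = 108000 + 1323 = 109323
Delta = -16 * (109323) = -1749168
Delta mod 31 = 7

Delta = 7 (mod 31)


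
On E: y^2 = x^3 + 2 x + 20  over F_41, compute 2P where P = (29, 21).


Doubling: s = (3 x1^2 + a) / (2 y1)
s = (3*29^2 + 2) / (2*21) mod 41 = 24
x3 = s^2 - 2 x1 mod 41 = 24^2 - 2*29 = 26
y3 = s (x1 - x3) - y1 mod 41 = 24 * (29 - 26) - 21 = 10

2P = (26, 10)


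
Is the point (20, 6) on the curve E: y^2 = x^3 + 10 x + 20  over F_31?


Check whether y^2 = x^3 + 10 x + 20 (mod 31) for (x, y) = (20, 6).
LHS: y^2 = 6^2 mod 31 = 5
RHS: x^3 + 10 x + 20 = 20^3 + 10*20 + 20 mod 31 = 5
LHS = RHS

Yes, on the curve


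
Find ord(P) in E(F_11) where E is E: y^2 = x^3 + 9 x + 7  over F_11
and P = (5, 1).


Compute successive multiples of P until we hit O:
  1P = (5, 1)
  2P = (5, 10)
  3P = O

ord(P) = 3


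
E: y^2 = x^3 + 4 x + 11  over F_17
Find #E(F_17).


For each x in F_17, count y with y^2 = x^3 + 4 x + 11 mod 17:
  x = 1: RHS = 16, y in [4, 13]  -> 2 point(s)
  x = 3: RHS = 16, y in [4, 13]  -> 2 point(s)
  x = 6: RHS = 13, y in [8, 9]  -> 2 point(s)
  x = 7: RHS = 8, y in [5, 12]  -> 2 point(s)
  x = 11: RHS = 9, y in [3, 14]  -> 2 point(s)
  x = 12: RHS = 2, y in [6, 11]  -> 2 point(s)
  x = 13: RHS = 16, y in [4, 13]  -> 2 point(s)
Affine points: 14. Add the point at infinity: total = 15.

#E(F_17) = 15


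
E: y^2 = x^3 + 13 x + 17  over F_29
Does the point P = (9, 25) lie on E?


Check whether y^2 = x^3 + 13 x + 17 (mod 29) for (x, y) = (9, 25).
LHS: y^2 = 25^2 mod 29 = 16
RHS: x^3 + 13 x + 17 = 9^3 + 13*9 + 17 mod 29 = 22
LHS != RHS

No, not on the curve


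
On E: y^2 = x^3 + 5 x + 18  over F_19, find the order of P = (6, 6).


Compute successive multiples of P until we hit O:
  1P = (6, 6)
  2P = (14, 1)
  3P = (8, 0)
  4P = (14, 18)
  5P = (6, 13)
  6P = O

ord(P) = 6


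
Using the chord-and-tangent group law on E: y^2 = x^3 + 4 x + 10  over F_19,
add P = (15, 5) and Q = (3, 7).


P != Q, so use the chord formula.
s = (y2 - y1) / (x2 - x1) = (2) / (7) mod 19 = 3
x3 = s^2 - x1 - x2 mod 19 = 3^2 - 15 - 3 = 10
y3 = s (x1 - x3) - y1 mod 19 = 3 * (15 - 10) - 5 = 10

P + Q = (10, 10)


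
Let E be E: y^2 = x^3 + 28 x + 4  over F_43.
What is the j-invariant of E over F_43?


Delta = -16(4 a^3 + 27 b^2) mod 43 = 22
-1728 * (4 a)^3 = -1728 * (4*28)^3 mod 43 = 2
j = 2 * 22^(-1) mod 43 = 4

j = 4 (mod 43)


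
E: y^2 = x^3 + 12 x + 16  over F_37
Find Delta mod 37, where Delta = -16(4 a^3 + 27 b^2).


4 a^3 + 27 b^2 = 4*12^3 + 27*16^2 = 6912 + 6912 = 13824
Delta = -16 * (13824) = -221184
Delta mod 37 = 2

Delta = 2 (mod 37)


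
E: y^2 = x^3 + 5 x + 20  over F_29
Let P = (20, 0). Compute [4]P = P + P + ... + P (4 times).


k = 4 = 100_2 (binary, LSB first: 001)
Double-and-add from P = (20, 0):
  bit 0 = 0: acc unchanged = O
  bit 1 = 0: acc unchanged = O
  bit 2 = 1: acc = O + O = O

4P = O


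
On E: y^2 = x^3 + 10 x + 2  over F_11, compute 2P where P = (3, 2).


Doubling: s = (3 x1^2 + a) / (2 y1)
s = (3*3^2 + 10) / (2*2) mod 11 = 1
x3 = s^2 - 2 x1 mod 11 = 1^2 - 2*3 = 6
y3 = s (x1 - x3) - y1 mod 11 = 1 * (3 - 6) - 2 = 6

2P = (6, 6)


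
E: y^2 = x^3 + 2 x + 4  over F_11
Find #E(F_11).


For each x in F_11, count y with y^2 = x^3 + 2 x + 4 mod 11:
  x = 0: RHS = 4, y in [2, 9]  -> 2 point(s)
  x = 2: RHS = 5, y in [4, 7]  -> 2 point(s)
  x = 3: RHS = 4, y in [2, 9]  -> 2 point(s)
  x = 6: RHS = 1, y in [1, 10]  -> 2 point(s)
  x = 7: RHS = 9, y in [3, 8]  -> 2 point(s)
  x = 8: RHS = 4, y in [2, 9]  -> 2 point(s)
  x = 9: RHS = 3, y in [5, 6]  -> 2 point(s)
  x = 10: RHS = 1, y in [1, 10]  -> 2 point(s)
Affine points: 16. Add the point at infinity: total = 17.

#E(F_11) = 17


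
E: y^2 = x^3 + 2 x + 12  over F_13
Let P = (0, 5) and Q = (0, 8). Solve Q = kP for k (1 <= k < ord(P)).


Enumerate multiples of P until we hit Q = (0, 8):
  1P = (0, 5)
  2P = (12, 3)
  3P = (5, 11)
  4P = (11, 0)
  5P = (5, 2)
  6P = (12, 10)
  7P = (0, 8)
Match found at i = 7.

k = 7


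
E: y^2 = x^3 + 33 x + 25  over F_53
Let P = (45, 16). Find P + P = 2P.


Doubling: s = (3 x1^2 + a) / (2 y1)
s = (3*45^2 + 33) / (2*16) mod 53 = 12
x3 = s^2 - 2 x1 mod 53 = 12^2 - 2*45 = 1
y3 = s (x1 - x3) - y1 mod 53 = 12 * (45 - 1) - 16 = 35

2P = (1, 35)


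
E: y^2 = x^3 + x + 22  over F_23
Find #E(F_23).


For each x in F_23, count y with y^2 = x^3 + 1 x + 22 mod 23:
  x = 1: RHS = 1, y in [1, 22]  -> 2 point(s)
  x = 2: RHS = 9, y in [3, 20]  -> 2 point(s)
  x = 3: RHS = 6, y in [11, 12]  -> 2 point(s)
  x = 7: RHS = 4, y in [2, 21]  -> 2 point(s)
  x = 8: RHS = 13, y in [6, 17]  -> 2 point(s)
  x = 9: RHS = 1, y in [1, 22]  -> 2 point(s)
  x = 13: RHS = 1, y in [1, 22]  -> 2 point(s)
  x = 15: RHS = 8, y in [10, 13]  -> 2 point(s)
  x = 19: RHS = 0, y in [0]  -> 1 point(s)
  x = 21: RHS = 12, y in [9, 14]  -> 2 point(s)
Affine points: 19. Add the point at infinity: total = 20.

#E(F_23) = 20


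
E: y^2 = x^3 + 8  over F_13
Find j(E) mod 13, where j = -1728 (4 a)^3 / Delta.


Delta = -16(4 a^3 + 27 b^2) mod 13 = 3
-1728 * (4 a)^3 = -1728 * (4*0)^3 mod 13 = 0
j = 0 * 3^(-1) mod 13 = 0

j = 0 (mod 13)


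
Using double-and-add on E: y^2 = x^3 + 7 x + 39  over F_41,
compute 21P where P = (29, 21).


k = 21 = 10101_2 (binary, LSB first: 10101)
Double-and-add from P = (29, 21):
  bit 0 = 1: acc = O + (29, 21) = (29, 21)
  bit 1 = 0: acc unchanged = (29, 21)
  bit 2 = 1: acc = (29, 21) + (34, 4) = (24, 3)
  bit 3 = 0: acc unchanged = (24, 3)
  bit 4 = 1: acc = (24, 3) + (7, 29) = (20, 15)

21P = (20, 15)


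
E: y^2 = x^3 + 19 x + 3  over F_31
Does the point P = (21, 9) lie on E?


Check whether y^2 = x^3 + 19 x + 3 (mod 31) for (x, y) = (21, 9).
LHS: y^2 = 9^2 mod 31 = 19
RHS: x^3 + 19 x + 3 = 21^3 + 19*21 + 3 mod 31 = 22
LHS != RHS

No, not on the curve


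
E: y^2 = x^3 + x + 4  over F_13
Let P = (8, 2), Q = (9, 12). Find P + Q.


P != Q, so use the chord formula.
s = (y2 - y1) / (x2 - x1) = (10) / (1) mod 13 = 10
x3 = s^2 - x1 - x2 mod 13 = 10^2 - 8 - 9 = 5
y3 = s (x1 - x3) - y1 mod 13 = 10 * (8 - 5) - 2 = 2

P + Q = (5, 2)


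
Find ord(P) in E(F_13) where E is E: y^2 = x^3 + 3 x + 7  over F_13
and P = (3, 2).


Compute successive multiples of P until we hit O:
  1P = (3, 2)
  2P = (8, 6)
  3P = (12, 9)
  4P = (10, 7)
  5P = (9, 3)
  6P = (5, 2)
  7P = (5, 11)
  8P = (9, 10)
  ... (continuing to 13P)
  13P = O

ord(P) = 13


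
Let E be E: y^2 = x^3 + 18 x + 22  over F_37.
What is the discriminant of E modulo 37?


4 a^3 + 27 b^2 = 4*18^3 + 27*22^2 = 23328 + 13068 = 36396
Delta = -16 * (36396) = -582336
Delta mod 37 = 7

Delta = 7 (mod 37)


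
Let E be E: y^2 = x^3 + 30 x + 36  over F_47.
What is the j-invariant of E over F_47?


Delta = -16(4 a^3 + 27 b^2) mod 47 = 41
-1728 * (4 a)^3 = -1728 * (4*30)^3 mod 47 = 25
j = 25 * 41^(-1) mod 47 = 35

j = 35 (mod 47)


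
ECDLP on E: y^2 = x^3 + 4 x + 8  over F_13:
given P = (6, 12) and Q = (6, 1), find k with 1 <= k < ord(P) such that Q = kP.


Enumerate multiples of P until we hit Q = (6, 1):
  1P = (6, 12)
  2P = (4, 6)
  3P = (12, 9)
  4P = (5, 7)
  5P = (1, 0)
  6P = (5, 6)
  7P = (12, 4)
  8P = (4, 7)
  9P = (6, 1)
Match found at i = 9.

k = 9


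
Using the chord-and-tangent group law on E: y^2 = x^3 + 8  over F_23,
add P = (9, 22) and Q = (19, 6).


P != Q, so use the chord formula.
s = (y2 - y1) / (x2 - x1) = (7) / (10) mod 23 = 3
x3 = s^2 - x1 - x2 mod 23 = 3^2 - 9 - 19 = 4
y3 = s (x1 - x3) - y1 mod 23 = 3 * (9 - 4) - 22 = 16

P + Q = (4, 16)


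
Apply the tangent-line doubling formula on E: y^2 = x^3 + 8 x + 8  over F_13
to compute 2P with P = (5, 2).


Doubling: s = (3 x1^2 + a) / (2 y1)
s = (3*5^2 + 8) / (2*2) mod 13 = 11
x3 = s^2 - 2 x1 mod 13 = 11^2 - 2*5 = 7
y3 = s (x1 - x3) - y1 mod 13 = 11 * (5 - 7) - 2 = 2

2P = (7, 2)


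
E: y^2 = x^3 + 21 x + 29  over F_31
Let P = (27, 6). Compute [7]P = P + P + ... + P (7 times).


k = 7 = 111_2 (binary, LSB first: 111)
Double-and-add from P = (27, 6):
  bit 0 = 1: acc = O + (27, 6) = (27, 6)
  bit 1 = 1: acc = (27, 6) + (12, 26) = (11, 14)
  bit 2 = 1: acc = (11, 14) + (1, 12) = (24, 2)

7P = (24, 2)


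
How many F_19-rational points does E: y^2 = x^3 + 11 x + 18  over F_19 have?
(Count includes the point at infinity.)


For each x in F_19, count y with y^2 = x^3 + 11 x + 18 mod 19:
  x = 1: RHS = 11, y in [7, 12]  -> 2 point(s)
  x = 7: RHS = 1, y in [1, 18]  -> 2 point(s)
  x = 10: RHS = 7, y in [8, 11]  -> 2 point(s)
  x = 11: RHS = 7, y in [8, 11]  -> 2 point(s)
  x = 12: RHS = 16, y in [4, 15]  -> 2 point(s)
  x = 14: RHS = 9, y in [3, 16]  -> 2 point(s)
  x = 15: RHS = 5, y in [9, 10]  -> 2 point(s)
  x = 17: RHS = 7, y in [8, 11]  -> 2 point(s)
  x = 18: RHS = 6, y in [5, 14]  -> 2 point(s)
Affine points: 18. Add the point at infinity: total = 19.

#E(F_19) = 19


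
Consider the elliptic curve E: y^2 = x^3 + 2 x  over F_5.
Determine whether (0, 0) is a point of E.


Check whether y^2 = x^3 + 2 x + 0 (mod 5) for (x, y) = (0, 0).
LHS: y^2 = 0^2 mod 5 = 0
RHS: x^3 + 2 x + 0 = 0^3 + 2*0 + 0 mod 5 = 0
LHS = RHS

Yes, on the curve


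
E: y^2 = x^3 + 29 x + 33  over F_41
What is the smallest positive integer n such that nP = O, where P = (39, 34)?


Compute successive multiples of P until we hit O:
  1P = (39, 34)
  2P = (4, 7)
  3P = (8, 11)
  4P = (12, 31)
  5P = (30, 8)
  6P = (34, 26)
  7P = (5, 4)
  8P = (7, 28)
  ... (continuing to 39P)
  39P = O

ord(P) = 39


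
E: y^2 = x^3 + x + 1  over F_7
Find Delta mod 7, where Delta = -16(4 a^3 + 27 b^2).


4 a^3 + 27 b^2 = 4*1^3 + 27*1^2 = 4 + 27 = 31
Delta = -16 * (31) = -496
Delta mod 7 = 1

Delta = 1 (mod 7)


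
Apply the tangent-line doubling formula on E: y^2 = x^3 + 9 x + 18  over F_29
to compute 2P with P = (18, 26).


Doubling: s = (3 x1^2 + a) / (2 y1)
s = (3*18^2 + 9) / (2*26) mod 29 = 25
x3 = s^2 - 2 x1 mod 29 = 25^2 - 2*18 = 9
y3 = s (x1 - x3) - y1 mod 29 = 25 * (18 - 9) - 26 = 25

2P = (9, 25)


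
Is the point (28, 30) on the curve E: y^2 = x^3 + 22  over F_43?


Check whether y^2 = x^3 + 0 x + 22 (mod 43) for (x, y) = (28, 30).
LHS: y^2 = 30^2 mod 43 = 40
RHS: x^3 + 0 x + 22 = 28^3 + 0*28 + 22 mod 43 = 1
LHS != RHS

No, not on the curve


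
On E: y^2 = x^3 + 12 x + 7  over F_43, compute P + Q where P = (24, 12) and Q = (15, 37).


P != Q, so use the chord formula.
s = (y2 - y1) / (x2 - x1) = (25) / (34) mod 43 = 2
x3 = s^2 - x1 - x2 mod 43 = 2^2 - 24 - 15 = 8
y3 = s (x1 - x3) - y1 mod 43 = 2 * (24 - 8) - 12 = 20

P + Q = (8, 20)


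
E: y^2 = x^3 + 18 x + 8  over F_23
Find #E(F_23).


For each x in F_23, count y with y^2 = x^3 + 18 x + 8 mod 23:
  x = 0: RHS = 8, y in [10, 13]  -> 2 point(s)
  x = 1: RHS = 4, y in [2, 21]  -> 2 point(s)
  x = 2: RHS = 6, y in [11, 12]  -> 2 point(s)
  x = 4: RHS = 6, y in [11, 12]  -> 2 point(s)
  x = 5: RHS = 16, y in [4, 19]  -> 2 point(s)
  x = 9: RHS = 2, y in [5, 18]  -> 2 point(s)
  x = 13: RHS = 1, y in [1, 22]  -> 2 point(s)
  x = 17: RHS = 6, y in [11, 12]  -> 2 point(s)
  x = 18: RHS = 0, y in [0]  -> 1 point(s)
  x = 22: RHS = 12, y in [9, 14]  -> 2 point(s)
Affine points: 19. Add the point at infinity: total = 20.

#E(F_23) = 20


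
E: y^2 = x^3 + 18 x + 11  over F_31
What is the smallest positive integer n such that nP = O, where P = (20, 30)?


Compute successive multiples of P until we hit O:
  1P = (20, 30)
  2P = (19, 12)
  3P = (6, 5)
  4P = (21, 28)
  5P = (25, 11)
  6P = (24, 10)
  7P = (12, 23)
  8P = (8, 27)
  ... (continuing to 22P)
  22P = O

ord(P) = 22


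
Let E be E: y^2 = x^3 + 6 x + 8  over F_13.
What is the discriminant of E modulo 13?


4 a^3 + 27 b^2 = 4*6^3 + 27*8^2 = 864 + 1728 = 2592
Delta = -16 * (2592) = -41472
Delta mod 13 = 11

Delta = 11 (mod 13)


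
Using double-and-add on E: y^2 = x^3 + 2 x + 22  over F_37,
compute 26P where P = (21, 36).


k = 26 = 11010_2 (binary, LSB first: 01011)
Double-and-add from P = (21, 36):
  bit 0 = 0: acc unchanged = O
  bit 1 = 1: acc = O + (35, 26) = (35, 26)
  bit 2 = 0: acc unchanged = (35, 26)
  bit 3 = 1: acc = (35, 26) + (23, 5) = (26, 36)
  bit 4 = 1: acc = (26, 36) + (31, 4) = (18, 9)

26P = (18, 9)


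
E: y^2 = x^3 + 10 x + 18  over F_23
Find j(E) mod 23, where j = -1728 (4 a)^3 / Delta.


Delta = -16(4 a^3 + 27 b^2) mod 23 = 19
-1728 * (4 a)^3 = -1728 * (4*10)^3 mod 23 = 4
j = 4 * 19^(-1) mod 23 = 22

j = 22 (mod 23)


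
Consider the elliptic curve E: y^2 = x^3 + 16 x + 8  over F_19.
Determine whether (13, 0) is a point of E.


Check whether y^2 = x^3 + 16 x + 8 (mod 19) for (x, y) = (13, 0).
LHS: y^2 = 0^2 mod 19 = 0
RHS: x^3 + 16 x + 8 = 13^3 + 16*13 + 8 mod 19 = 0
LHS = RHS

Yes, on the curve


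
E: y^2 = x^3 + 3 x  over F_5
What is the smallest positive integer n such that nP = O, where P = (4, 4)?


Compute successive multiples of P until we hit O:
  1P = (4, 4)
  2P = (1, 2)
  3P = (1, 3)
  4P = (4, 1)
  5P = O

ord(P) = 5


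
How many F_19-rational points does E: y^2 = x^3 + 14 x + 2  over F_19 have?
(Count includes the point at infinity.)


For each x in F_19, count y with y^2 = x^3 + 14 x + 2 mod 19:
  x = 1: RHS = 17, y in [6, 13]  -> 2 point(s)
  x = 2: RHS = 0, y in [0]  -> 1 point(s)
  x = 5: RHS = 7, y in [8, 11]  -> 2 point(s)
  x = 6: RHS = 17, y in [6, 13]  -> 2 point(s)
  x = 7: RHS = 6, y in [5, 14]  -> 2 point(s)
  x = 11: RHS = 5, y in [9, 10]  -> 2 point(s)
  x = 12: RHS = 17, y in [6, 13]  -> 2 point(s)
  x = 13: RHS = 6, y in [5, 14]  -> 2 point(s)
  x = 14: RHS = 16, y in [4, 15]  -> 2 point(s)
  x = 16: RHS = 9, y in [3, 16]  -> 2 point(s)
  x = 17: RHS = 4, y in [2, 17]  -> 2 point(s)
  x = 18: RHS = 6, y in [5, 14]  -> 2 point(s)
Affine points: 23. Add the point at infinity: total = 24.

#E(F_19) = 24


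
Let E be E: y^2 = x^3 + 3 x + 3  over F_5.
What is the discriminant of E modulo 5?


4 a^3 + 27 b^2 = 4*3^3 + 27*3^2 = 108 + 243 = 351
Delta = -16 * (351) = -5616
Delta mod 5 = 4

Delta = 4 (mod 5)


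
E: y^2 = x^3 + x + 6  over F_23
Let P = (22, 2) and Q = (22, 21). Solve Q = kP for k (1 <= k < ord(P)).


Enumerate multiples of P until we hit Q = (22, 21):
  1P = (22, 2)
  2P = (3, 17)
  3P = (2, 4)
  4P = (2, 19)
  5P = (3, 6)
  6P = (22, 21)
Match found at i = 6.

k = 6


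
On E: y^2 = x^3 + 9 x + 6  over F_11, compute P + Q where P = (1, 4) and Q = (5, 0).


P != Q, so use the chord formula.
s = (y2 - y1) / (x2 - x1) = (7) / (4) mod 11 = 10
x3 = s^2 - x1 - x2 mod 11 = 10^2 - 1 - 5 = 6
y3 = s (x1 - x3) - y1 mod 11 = 10 * (1 - 6) - 4 = 1

P + Q = (6, 1)


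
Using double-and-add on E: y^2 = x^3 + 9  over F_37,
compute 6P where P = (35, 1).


k = 6 = 110_2 (binary, LSB first: 011)
Double-and-add from P = (35, 1):
  bit 0 = 0: acc unchanged = O
  bit 1 = 1: acc = O + (3, 6) = (3, 6)
  bit 2 = 1: acc = (3, 6) + (6, 15) = (0, 3)

6P = (0, 3)


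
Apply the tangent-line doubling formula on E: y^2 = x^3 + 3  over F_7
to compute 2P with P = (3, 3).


Doubling: s = (3 x1^2 + a) / (2 y1)
s = (3*3^2 + 0) / (2*3) mod 7 = 1
x3 = s^2 - 2 x1 mod 7 = 1^2 - 2*3 = 2
y3 = s (x1 - x3) - y1 mod 7 = 1 * (3 - 2) - 3 = 5

2P = (2, 5)


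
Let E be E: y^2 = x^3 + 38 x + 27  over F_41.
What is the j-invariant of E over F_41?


Delta = -16(4 a^3 + 27 b^2) mod 41 = 40
-1728 * (4 a)^3 = -1728 * (4*38)^3 mod 41 = 36
j = 36 * 40^(-1) mod 41 = 5

j = 5 (mod 41)


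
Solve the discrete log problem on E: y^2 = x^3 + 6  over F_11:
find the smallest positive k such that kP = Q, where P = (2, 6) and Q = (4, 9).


Enumerate multiples of P until we hit Q = (4, 9):
  1P = (2, 6)
  2P = (8, 10)
  3P = (10, 7)
  4P = (4, 2)
  5P = (9, 8)
  6P = (3, 0)
  7P = (9, 3)
  8P = (4, 9)
Match found at i = 8.

k = 8


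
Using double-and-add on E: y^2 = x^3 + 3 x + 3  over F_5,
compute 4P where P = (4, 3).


k = 4 = 100_2 (binary, LSB first: 001)
Double-and-add from P = (4, 3):
  bit 0 = 0: acc unchanged = O
  bit 1 = 0: acc unchanged = O
  bit 2 = 1: acc = O + (4, 2) = (4, 2)

4P = (4, 2)


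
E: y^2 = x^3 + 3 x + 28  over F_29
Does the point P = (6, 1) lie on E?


Check whether y^2 = x^3 + 3 x + 28 (mod 29) for (x, y) = (6, 1).
LHS: y^2 = 1^2 mod 29 = 1
RHS: x^3 + 3 x + 28 = 6^3 + 3*6 + 28 mod 29 = 1
LHS = RHS

Yes, on the curve


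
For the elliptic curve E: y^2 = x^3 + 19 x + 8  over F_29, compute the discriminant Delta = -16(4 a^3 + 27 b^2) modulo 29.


4 a^3 + 27 b^2 = 4*19^3 + 27*8^2 = 27436 + 1728 = 29164
Delta = -16 * (29164) = -466624
Delta mod 29 = 15

Delta = 15 (mod 29)


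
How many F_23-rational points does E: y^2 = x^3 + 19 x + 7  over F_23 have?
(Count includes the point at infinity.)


For each x in F_23, count y with y^2 = x^3 + 19 x + 7 mod 23:
  x = 1: RHS = 4, y in [2, 21]  -> 2 point(s)
  x = 4: RHS = 9, y in [3, 20]  -> 2 point(s)
  x = 7: RHS = 0, y in [0]  -> 1 point(s)
  x = 8: RHS = 4, y in [2, 21]  -> 2 point(s)
  x = 10: RHS = 1, y in [1, 22]  -> 2 point(s)
  x = 11: RHS = 6, y in [11, 12]  -> 2 point(s)
  x = 12: RHS = 8, y in [10, 13]  -> 2 point(s)
  x = 13: RHS = 13, y in [6, 17]  -> 2 point(s)
  x = 14: RHS = 4, y in [2, 21]  -> 2 point(s)
Affine points: 17. Add the point at infinity: total = 18.

#E(F_23) = 18


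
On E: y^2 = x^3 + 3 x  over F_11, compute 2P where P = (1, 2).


Doubling: s = (3 x1^2 + a) / (2 y1)
s = (3*1^2 + 3) / (2*2) mod 11 = 7
x3 = s^2 - 2 x1 mod 11 = 7^2 - 2*1 = 3
y3 = s (x1 - x3) - y1 mod 11 = 7 * (1 - 3) - 2 = 6

2P = (3, 6)


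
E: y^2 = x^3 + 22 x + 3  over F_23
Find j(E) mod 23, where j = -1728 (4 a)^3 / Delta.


Delta = -16(4 a^3 + 27 b^2) mod 23 = 17
-1728 * (4 a)^3 = -1728 * (4*22)^3 mod 23 = 8
j = 8 * 17^(-1) mod 23 = 14

j = 14 (mod 23)


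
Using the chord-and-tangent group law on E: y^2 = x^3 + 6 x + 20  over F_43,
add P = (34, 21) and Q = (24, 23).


P != Q, so use the chord formula.
s = (y2 - y1) / (x2 - x1) = (2) / (33) mod 43 = 17
x3 = s^2 - x1 - x2 mod 43 = 17^2 - 34 - 24 = 16
y3 = s (x1 - x3) - y1 mod 43 = 17 * (34 - 16) - 21 = 27

P + Q = (16, 27)


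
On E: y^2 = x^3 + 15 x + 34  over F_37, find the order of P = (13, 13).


Compute successive multiples of P until we hit O:
  1P = (13, 13)
  2P = (20, 3)
  3P = (0, 16)
  4P = (35, 12)
  5P = (14, 19)
  6P = (9, 11)
  7P = (6, 9)
  8P = (7, 1)
  ... (continuing to 20P)
  20P = O

ord(P) = 20


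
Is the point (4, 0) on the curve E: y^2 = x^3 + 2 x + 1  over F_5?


Check whether y^2 = x^3 + 2 x + 1 (mod 5) for (x, y) = (4, 0).
LHS: y^2 = 0^2 mod 5 = 0
RHS: x^3 + 2 x + 1 = 4^3 + 2*4 + 1 mod 5 = 3
LHS != RHS

No, not on the curve


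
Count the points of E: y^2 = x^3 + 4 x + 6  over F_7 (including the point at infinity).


For each x in F_7, count y with y^2 = x^3 + 4 x + 6 mod 7:
  x = 1: RHS = 4, y in [2, 5]  -> 2 point(s)
  x = 2: RHS = 1, y in [1, 6]  -> 2 point(s)
  x = 4: RHS = 2, y in [3, 4]  -> 2 point(s)
  x = 5: RHS = 4, y in [2, 5]  -> 2 point(s)
  x = 6: RHS = 1, y in [1, 6]  -> 2 point(s)
Affine points: 10. Add the point at infinity: total = 11.

#E(F_7) = 11


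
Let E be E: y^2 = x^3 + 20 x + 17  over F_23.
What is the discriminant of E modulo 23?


4 a^3 + 27 b^2 = 4*20^3 + 27*17^2 = 32000 + 7803 = 39803
Delta = -16 * (39803) = -636848
Delta mod 23 = 22

Delta = 22 (mod 23)


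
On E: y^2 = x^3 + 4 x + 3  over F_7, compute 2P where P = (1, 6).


Doubling: s = (3 x1^2 + a) / (2 y1)
s = (3*1^2 + 4) / (2*6) mod 7 = 0
x3 = s^2 - 2 x1 mod 7 = 0^2 - 2*1 = 5
y3 = s (x1 - x3) - y1 mod 7 = 0 * (1 - 5) - 6 = 1

2P = (5, 1)


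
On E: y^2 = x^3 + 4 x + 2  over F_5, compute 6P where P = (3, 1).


k = 6 = 110_2 (binary, LSB first: 011)
Double-and-add from P = (3, 1):
  bit 0 = 0: acc unchanged = O
  bit 1 = 1: acc = O + (3, 4) = (3, 4)
  bit 2 = 1: acc = (3, 4) + (3, 1) = O

6P = O


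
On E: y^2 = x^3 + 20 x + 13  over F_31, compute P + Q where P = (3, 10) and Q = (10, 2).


P != Q, so use the chord formula.
s = (y2 - y1) / (x2 - x1) = (23) / (7) mod 31 = 21
x3 = s^2 - x1 - x2 mod 31 = 21^2 - 3 - 10 = 25
y3 = s (x1 - x3) - y1 mod 31 = 21 * (3 - 25) - 10 = 24

P + Q = (25, 24)


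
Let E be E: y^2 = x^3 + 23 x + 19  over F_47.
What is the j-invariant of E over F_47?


Delta = -16(4 a^3 + 27 b^2) mod 47 = 2
-1728 * (4 a)^3 = -1728 * (4*23)^3 mod 47 = 6
j = 6 * 2^(-1) mod 47 = 3

j = 3 (mod 47)


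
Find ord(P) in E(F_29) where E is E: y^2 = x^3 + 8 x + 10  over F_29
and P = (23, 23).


Compute successive multiples of P until we hit O:
  1P = (23, 23)
  2P = (12, 6)
  3P = (17, 10)
  4P = (9, 17)
  5P = (25, 1)
  6P = (15, 5)
  7P = (16, 0)
  8P = (15, 24)
  ... (continuing to 14P)
  14P = O

ord(P) = 14


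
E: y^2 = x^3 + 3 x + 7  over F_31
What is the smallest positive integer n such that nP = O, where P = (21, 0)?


Compute successive multiples of P until we hit O:
  1P = (21, 0)
  2P = O

ord(P) = 2


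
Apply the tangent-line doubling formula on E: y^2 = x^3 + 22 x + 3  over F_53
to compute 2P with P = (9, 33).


Doubling: s = (3 x1^2 + a) / (2 y1)
s = (3*9^2 + 22) / (2*33) mod 53 = 0
x3 = s^2 - 2 x1 mod 53 = 0^2 - 2*9 = 35
y3 = s (x1 - x3) - y1 mod 53 = 0 * (9 - 35) - 33 = 20

2P = (35, 20)


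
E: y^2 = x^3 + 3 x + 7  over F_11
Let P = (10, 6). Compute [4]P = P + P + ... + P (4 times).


k = 4 = 100_2 (binary, LSB first: 001)
Double-and-add from P = (10, 6):
  bit 0 = 0: acc unchanged = O
  bit 1 = 0: acc unchanged = O
  bit 2 = 1: acc = O + (10, 5) = (10, 5)

4P = (10, 5)


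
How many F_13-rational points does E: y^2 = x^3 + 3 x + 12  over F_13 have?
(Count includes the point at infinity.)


For each x in F_13, count y with y^2 = x^3 + 3 x + 12 mod 13:
  x = 0: RHS = 12, y in [5, 8]  -> 2 point(s)
  x = 1: RHS = 3, y in [4, 9]  -> 2 point(s)
  x = 2: RHS = 0, y in [0]  -> 1 point(s)
  x = 3: RHS = 9, y in [3, 10]  -> 2 point(s)
  x = 4: RHS = 10, y in [6, 7]  -> 2 point(s)
  x = 5: RHS = 9, y in [3, 10]  -> 2 point(s)
  x = 6: RHS = 12, y in [5, 8]  -> 2 point(s)
  x = 7: RHS = 12, y in [5, 8]  -> 2 point(s)
  x = 9: RHS = 1, y in [1, 12]  -> 2 point(s)
Affine points: 17. Add the point at infinity: total = 18.

#E(F_13) = 18


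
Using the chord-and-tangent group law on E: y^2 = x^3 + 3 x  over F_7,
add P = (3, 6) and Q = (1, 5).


P != Q, so use the chord formula.
s = (y2 - y1) / (x2 - x1) = (6) / (5) mod 7 = 4
x3 = s^2 - x1 - x2 mod 7 = 4^2 - 3 - 1 = 5
y3 = s (x1 - x3) - y1 mod 7 = 4 * (3 - 5) - 6 = 0

P + Q = (5, 0)


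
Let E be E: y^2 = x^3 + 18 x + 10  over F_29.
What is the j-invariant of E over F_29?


Delta = -16(4 a^3 + 27 b^2) mod 29 = 21
-1728 * (4 a)^3 = -1728 * (4*18)^3 mod 29 = 13
j = 13 * 21^(-1) mod 29 = 2

j = 2 (mod 29)


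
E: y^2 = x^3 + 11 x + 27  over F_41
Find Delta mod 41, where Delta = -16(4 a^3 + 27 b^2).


4 a^3 + 27 b^2 = 4*11^3 + 27*27^2 = 5324 + 19683 = 25007
Delta = -16 * (25007) = -400112
Delta mod 41 = 7

Delta = 7 (mod 41)


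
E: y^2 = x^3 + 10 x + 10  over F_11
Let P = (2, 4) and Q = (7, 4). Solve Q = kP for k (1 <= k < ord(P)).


Enumerate multiples of P until we hit Q = (7, 4):
  1P = (2, 4)
  2P = (7, 7)
  3P = (5, 3)
  4P = (9, 2)
  5P = (3, 1)
  6P = (4, 2)
  7P = (6, 0)
  8P = (4, 9)
  9P = (3, 10)
  10P = (9, 9)
  11P = (5, 8)
  12P = (7, 4)
Match found at i = 12.

k = 12


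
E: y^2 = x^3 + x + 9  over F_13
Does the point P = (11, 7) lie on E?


Check whether y^2 = x^3 + 1 x + 9 (mod 13) for (x, y) = (11, 7).
LHS: y^2 = 7^2 mod 13 = 10
RHS: x^3 + 1 x + 9 = 11^3 + 1*11 + 9 mod 13 = 12
LHS != RHS

No, not on the curve


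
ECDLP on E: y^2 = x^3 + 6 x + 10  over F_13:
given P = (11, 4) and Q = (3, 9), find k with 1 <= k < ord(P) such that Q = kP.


Enumerate multiples of P until we hit Q = (3, 9):
  1P = (11, 4)
  2P = (5, 3)
  3P = (1, 2)
  4P = (0, 6)
  5P = (3, 4)
  6P = (12, 9)
  7P = (2, 2)
  8P = (10, 2)
  9P = (9, 0)
  10P = (10, 11)
  11P = (2, 11)
  12P = (12, 4)
  13P = (3, 9)
Match found at i = 13.

k = 13


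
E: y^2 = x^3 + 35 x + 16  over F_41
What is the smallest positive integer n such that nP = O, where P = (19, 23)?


Compute successive multiples of P until we hit O:
  1P = (19, 23)
  2P = (39, 15)
  3P = (34, 24)
  4P = (27, 12)
  5P = (27, 29)
  6P = (34, 17)
  7P = (39, 26)
  8P = (19, 18)
  ... (continuing to 9P)
  9P = O

ord(P) = 9


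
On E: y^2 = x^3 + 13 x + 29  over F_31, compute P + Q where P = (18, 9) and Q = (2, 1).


P != Q, so use the chord formula.
s = (y2 - y1) / (x2 - x1) = (23) / (15) mod 31 = 16
x3 = s^2 - x1 - x2 mod 31 = 16^2 - 18 - 2 = 19
y3 = s (x1 - x3) - y1 mod 31 = 16 * (18 - 19) - 9 = 6

P + Q = (19, 6)


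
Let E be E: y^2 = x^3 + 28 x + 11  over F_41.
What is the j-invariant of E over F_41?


Delta = -16(4 a^3 + 27 b^2) mod 41 = 22
-1728 * (4 a)^3 = -1728 * (4*28)^3 mod 41 = 32
j = 32 * 22^(-1) mod 41 = 35

j = 35 (mod 41)


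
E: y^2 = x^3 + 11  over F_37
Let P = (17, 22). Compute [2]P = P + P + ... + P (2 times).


k = 2 = 10_2 (binary, LSB first: 01)
Double-and-add from P = (17, 22):
  bit 0 = 0: acc unchanged = O
  bit 1 = 1: acc = O + (12, 0) = (12, 0)

2P = (12, 0)


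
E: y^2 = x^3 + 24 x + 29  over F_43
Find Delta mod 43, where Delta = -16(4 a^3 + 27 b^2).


4 a^3 + 27 b^2 = 4*24^3 + 27*29^2 = 55296 + 22707 = 78003
Delta = -16 * (78003) = -1248048
Delta mod 43 = 27

Delta = 27 (mod 43)


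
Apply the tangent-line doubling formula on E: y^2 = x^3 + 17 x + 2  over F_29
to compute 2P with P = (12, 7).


Doubling: s = (3 x1^2 + a) / (2 y1)
s = (3*12^2 + 17) / (2*7) mod 29 = 1
x3 = s^2 - 2 x1 mod 29 = 1^2 - 2*12 = 6
y3 = s (x1 - x3) - y1 mod 29 = 1 * (12 - 6) - 7 = 28

2P = (6, 28)


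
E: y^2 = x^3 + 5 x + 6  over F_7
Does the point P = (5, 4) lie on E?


Check whether y^2 = x^3 + 5 x + 6 (mod 7) for (x, y) = (5, 4).
LHS: y^2 = 4^2 mod 7 = 2
RHS: x^3 + 5 x + 6 = 5^3 + 5*5 + 6 mod 7 = 2
LHS = RHS

Yes, on the curve


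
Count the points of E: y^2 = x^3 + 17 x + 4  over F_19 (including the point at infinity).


For each x in F_19, count y with y^2 = x^3 + 17 x + 4 mod 19:
  x = 0: RHS = 4, y in [2, 17]  -> 2 point(s)
  x = 3: RHS = 6, y in [5, 14]  -> 2 point(s)
  x = 5: RHS = 5, y in [9, 10]  -> 2 point(s)
  x = 8: RHS = 6, y in [5, 14]  -> 2 point(s)
  x = 12: RHS = 17, y in [6, 13]  -> 2 point(s)
  x = 13: RHS = 9, y in [3, 16]  -> 2 point(s)
  x = 15: RHS = 5, y in [9, 10]  -> 2 point(s)
  x = 17: RHS = 0, y in [0]  -> 1 point(s)
  x = 18: RHS = 5, y in [9, 10]  -> 2 point(s)
Affine points: 17. Add the point at infinity: total = 18.

#E(F_19) = 18


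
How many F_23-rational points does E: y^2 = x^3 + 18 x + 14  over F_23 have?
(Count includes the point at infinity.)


For each x in F_23, count y with y^2 = x^3 + 18 x + 14 mod 23:
  x = 2: RHS = 12, y in [9, 14]  -> 2 point(s)
  x = 3: RHS = 3, y in [7, 16]  -> 2 point(s)
  x = 4: RHS = 12, y in [9, 14]  -> 2 point(s)
  x = 6: RHS = 16, y in [4, 19]  -> 2 point(s)
  x = 7: RHS = 0, y in [0]  -> 1 point(s)
  x = 8: RHS = 3, y in [7, 16]  -> 2 point(s)
  x = 9: RHS = 8, y in [10, 13]  -> 2 point(s)
  x = 11: RHS = 2, y in [5, 18]  -> 2 point(s)
  x = 12: RHS = 3, y in [7, 16]  -> 2 point(s)
  x = 15: RHS = 2, y in [5, 18]  -> 2 point(s)
  x = 17: RHS = 12, y in [9, 14]  -> 2 point(s)
  x = 18: RHS = 6, y in [11, 12]  -> 2 point(s)
  x = 19: RHS = 16, y in [4, 19]  -> 2 point(s)
  x = 20: RHS = 2, y in [5, 18]  -> 2 point(s)
  x = 21: RHS = 16, y in [4, 19]  -> 2 point(s)
  x = 22: RHS = 18, y in [8, 15]  -> 2 point(s)
Affine points: 31. Add the point at infinity: total = 32.

#E(F_23) = 32


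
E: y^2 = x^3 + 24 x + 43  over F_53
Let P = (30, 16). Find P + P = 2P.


Doubling: s = (3 x1^2 + a) / (2 y1)
s = (3*30^2 + 24) / (2*16) mod 53 = 52
x3 = s^2 - 2 x1 mod 53 = 52^2 - 2*30 = 47
y3 = s (x1 - x3) - y1 mod 53 = 52 * (30 - 47) - 16 = 1

2P = (47, 1)


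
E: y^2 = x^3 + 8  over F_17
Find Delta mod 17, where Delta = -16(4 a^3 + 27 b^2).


4 a^3 + 27 b^2 = 4*0^3 + 27*8^2 = 0 + 1728 = 1728
Delta = -16 * (1728) = -27648
Delta mod 17 = 11

Delta = 11 (mod 17)


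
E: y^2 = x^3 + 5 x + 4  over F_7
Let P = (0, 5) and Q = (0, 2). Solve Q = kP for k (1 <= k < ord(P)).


Enumerate multiples of P until we hit Q = (0, 2):
  1P = (0, 5)
  2P = (2, 1)
  3P = (2, 6)
  4P = (0, 2)
Match found at i = 4.

k = 4


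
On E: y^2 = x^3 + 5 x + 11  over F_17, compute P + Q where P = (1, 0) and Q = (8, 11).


P != Q, so use the chord formula.
s = (y2 - y1) / (x2 - x1) = (11) / (7) mod 17 = 4
x3 = s^2 - x1 - x2 mod 17 = 4^2 - 1 - 8 = 7
y3 = s (x1 - x3) - y1 mod 17 = 4 * (1 - 7) - 0 = 10

P + Q = (7, 10)


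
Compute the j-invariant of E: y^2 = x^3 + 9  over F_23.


Delta = -16(4 a^3 + 27 b^2) mod 23 = 14
-1728 * (4 a)^3 = -1728 * (4*0)^3 mod 23 = 0
j = 0 * 14^(-1) mod 23 = 0

j = 0 (mod 23)


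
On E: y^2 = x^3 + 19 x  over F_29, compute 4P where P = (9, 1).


k = 4 = 100_2 (binary, LSB first: 001)
Double-and-add from P = (9, 1):
  bit 0 = 0: acc unchanged = O
  bit 1 = 0: acc unchanged = O
  bit 2 = 1: acc = O + (1, 22) = (1, 22)

4P = (1, 22)


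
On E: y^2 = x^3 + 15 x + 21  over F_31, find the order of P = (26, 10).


Compute successive multiples of P until we hit O:
  1P = (26, 10)
  2P = (7, 29)
  3P = (30, 25)
  4P = (22, 5)
  5P = (2, 20)
  6P = (12, 10)
  7P = (24, 21)
  8P = (19, 29)
  ... (continuing to 34P)
  34P = O

ord(P) = 34


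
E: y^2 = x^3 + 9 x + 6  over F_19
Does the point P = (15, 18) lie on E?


Check whether y^2 = x^3 + 9 x + 6 (mod 19) for (x, y) = (15, 18).
LHS: y^2 = 18^2 mod 19 = 1
RHS: x^3 + 9 x + 6 = 15^3 + 9*15 + 6 mod 19 = 1
LHS = RHS

Yes, on the curve


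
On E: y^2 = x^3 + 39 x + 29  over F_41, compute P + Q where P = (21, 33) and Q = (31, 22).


P != Q, so use the chord formula.
s = (y2 - y1) / (x2 - x1) = (30) / (10) mod 41 = 3
x3 = s^2 - x1 - x2 mod 41 = 3^2 - 21 - 31 = 39
y3 = s (x1 - x3) - y1 mod 41 = 3 * (21 - 39) - 33 = 36

P + Q = (39, 36)


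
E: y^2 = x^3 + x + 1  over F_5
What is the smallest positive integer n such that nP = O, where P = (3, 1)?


Compute successive multiples of P until we hit O:
  1P = (3, 1)
  2P = (0, 1)
  3P = (2, 4)
  4P = (4, 2)
  5P = (4, 3)
  6P = (2, 1)
  7P = (0, 4)
  8P = (3, 4)
  ... (continuing to 9P)
  9P = O

ord(P) = 9


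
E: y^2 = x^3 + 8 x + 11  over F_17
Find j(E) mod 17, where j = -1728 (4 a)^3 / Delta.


Delta = -16(4 a^3 + 27 b^2) mod 17 = 11
-1728 * (4 a)^3 = -1728 * (4*8)^3 mod 17 = 3
j = 3 * 11^(-1) mod 17 = 8

j = 8 (mod 17)


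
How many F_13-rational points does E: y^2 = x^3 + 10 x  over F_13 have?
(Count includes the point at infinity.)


For each x in F_13, count y with y^2 = x^3 + 10 x + 0 mod 13:
  x = 0: RHS = 0, y in [0]  -> 1 point(s)
  x = 4: RHS = 0, y in [0]  -> 1 point(s)
  x = 6: RHS = 3, y in [4, 9]  -> 2 point(s)
  x = 7: RHS = 10, y in [6, 7]  -> 2 point(s)
  x = 9: RHS = 0, y in [0]  -> 1 point(s)
Affine points: 7. Add the point at infinity: total = 8.

#E(F_13) = 8


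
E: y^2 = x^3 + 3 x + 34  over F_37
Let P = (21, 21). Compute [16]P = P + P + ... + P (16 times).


k = 16 = 10000_2 (binary, LSB first: 00001)
Double-and-add from P = (21, 21):
  bit 0 = 0: acc unchanged = O
  bit 1 = 0: acc unchanged = O
  bit 2 = 0: acc unchanged = O
  bit 3 = 0: acc unchanged = O
  bit 4 = 1: acc = O + (17, 15) = (17, 15)

16P = (17, 15)


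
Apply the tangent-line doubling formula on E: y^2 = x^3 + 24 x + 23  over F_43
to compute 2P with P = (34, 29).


Doubling: s = (3 x1^2 + a) / (2 y1)
s = (3*34^2 + 24) / (2*29) mod 43 = 35
x3 = s^2 - 2 x1 mod 43 = 35^2 - 2*34 = 39
y3 = s (x1 - x3) - y1 mod 43 = 35 * (34 - 39) - 29 = 11

2P = (39, 11)


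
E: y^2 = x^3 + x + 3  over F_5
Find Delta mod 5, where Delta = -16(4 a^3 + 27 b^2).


4 a^3 + 27 b^2 = 4*1^3 + 27*3^2 = 4 + 243 = 247
Delta = -16 * (247) = -3952
Delta mod 5 = 3

Delta = 3 (mod 5)


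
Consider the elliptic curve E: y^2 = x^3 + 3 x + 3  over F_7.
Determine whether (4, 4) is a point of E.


Check whether y^2 = x^3 + 3 x + 3 (mod 7) for (x, y) = (4, 4).
LHS: y^2 = 4^2 mod 7 = 2
RHS: x^3 + 3 x + 3 = 4^3 + 3*4 + 3 mod 7 = 2
LHS = RHS

Yes, on the curve


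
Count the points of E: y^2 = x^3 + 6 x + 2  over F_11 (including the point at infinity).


For each x in F_11, count y with y^2 = x^3 + 6 x + 2 mod 11:
  x = 1: RHS = 9, y in [3, 8]  -> 2 point(s)
  x = 2: RHS = 0, y in [0]  -> 1 point(s)
  x = 3: RHS = 3, y in [5, 6]  -> 2 point(s)
  x = 5: RHS = 3, y in [5, 6]  -> 2 point(s)
  x = 6: RHS = 1, y in [1, 10]  -> 2 point(s)
  x = 8: RHS = 1, y in [1, 10]  -> 2 point(s)
  x = 9: RHS = 4, y in [2, 9]  -> 2 point(s)
Affine points: 13. Add the point at infinity: total = 14.

#E(F_11) = 14


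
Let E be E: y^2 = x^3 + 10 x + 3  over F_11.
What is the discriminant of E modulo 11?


4 a^3 + 27 b^2 = 4*10^3 + 27*3^2 = 4000 + 243 = 4243
Delta = -16 * (4243) = -67888
Delta mod 11 = 4

Delta = 4 (mod 11)


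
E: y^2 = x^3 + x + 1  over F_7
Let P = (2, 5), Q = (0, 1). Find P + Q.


P != Q, so use the chord formula.
s = (y2 - y1) / (x2 - x1) = (3) / (5) mod 7 = 2
x3 = s^2 - x1 - x2 mod 7 = 2^2 - 2 - 0 = 2
y3 = s (x1 - x3) - y1 mod 7 = 2 * (2 - 2) - 5 = 2

P + Q = (2, 2)
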